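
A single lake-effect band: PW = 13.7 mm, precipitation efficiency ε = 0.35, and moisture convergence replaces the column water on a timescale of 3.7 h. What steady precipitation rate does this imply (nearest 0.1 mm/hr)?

Each overturning extracts ε × PW = 0.35 × 13.7 = 4.795 mm.
Rate = ε·PW / τ = 4.795 / 3.7 h = 1.3 mm/hr.

R ≈ 1.3 mm/hr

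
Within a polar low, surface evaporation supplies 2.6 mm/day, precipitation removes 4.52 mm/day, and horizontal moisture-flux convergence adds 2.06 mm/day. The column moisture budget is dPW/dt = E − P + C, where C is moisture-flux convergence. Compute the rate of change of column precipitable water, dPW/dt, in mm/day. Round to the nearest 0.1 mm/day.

dPW/dt ≈ 0.1 mm/day

dPW/dt = E − P + C = 2.6 − 4.52 + (2.06) = 0.1 mm/day.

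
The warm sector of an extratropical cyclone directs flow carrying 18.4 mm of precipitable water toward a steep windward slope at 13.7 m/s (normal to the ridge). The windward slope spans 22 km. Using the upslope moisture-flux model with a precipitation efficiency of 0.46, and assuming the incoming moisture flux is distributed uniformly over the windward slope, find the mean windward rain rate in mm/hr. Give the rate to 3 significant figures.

Incoming column moisture flux per unit ridge length: F = V × PW = 13.7 × 18.4 = 252.08 mm·m/s.
Spread over the 22 km slope with efficiency ε = 0.46: R = ε·F/W = 0.46 × 252.08 / 22000 m = 5.271e-03 mm/s.
R = 5.271e-03 × 3600 = 19.0 mm/hr.

R ≈ 19.0 mm/hr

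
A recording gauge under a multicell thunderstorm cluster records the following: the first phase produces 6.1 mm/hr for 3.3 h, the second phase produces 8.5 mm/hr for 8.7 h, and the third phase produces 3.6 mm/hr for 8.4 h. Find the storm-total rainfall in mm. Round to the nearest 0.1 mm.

total ≈ 124.3 mm

Total = Σ Rᵢ Δtᵢ = 6.1 × 3.3 + 8.5 × 8.7 + 3.6 × 8.4
      = 20.13 + 73.95 + 30.24 = 124.3 mm.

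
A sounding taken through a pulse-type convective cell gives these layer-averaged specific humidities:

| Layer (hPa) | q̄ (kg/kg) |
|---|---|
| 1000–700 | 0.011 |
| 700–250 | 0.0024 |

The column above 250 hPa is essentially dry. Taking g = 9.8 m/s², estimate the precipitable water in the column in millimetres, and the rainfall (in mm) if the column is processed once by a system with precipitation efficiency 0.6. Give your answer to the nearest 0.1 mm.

PW ≈ 44.7 mm; rainfall ≈ 26.8 mm

Precipitable water is the column-integrated vapour mass per unit area: PW = (1/g) Σ q̄ Δp, with q in kg/kg and Δp in Pa (1 kg/m² of water = 1 mm).
Layer 1000–700 hPa: Δp = 300 hPa = 30000 Pa, q̄ = 0.011 kg/kg → 0.011 × 30000 / 9.8 = 33.67 mm
Layer 700–250 hPa: Δp = 450 hPa = 45000 Pa, q̄ = 0.0024 kg/kg → 0.0024 × 45000 / 9.8 = 11.02 mm
PW = 33.67 + 11.02 = 44.69 ≈ 44.7 mm.
Rainfall = ε × PW = 0.6 × 44.7 = 26.8 mm.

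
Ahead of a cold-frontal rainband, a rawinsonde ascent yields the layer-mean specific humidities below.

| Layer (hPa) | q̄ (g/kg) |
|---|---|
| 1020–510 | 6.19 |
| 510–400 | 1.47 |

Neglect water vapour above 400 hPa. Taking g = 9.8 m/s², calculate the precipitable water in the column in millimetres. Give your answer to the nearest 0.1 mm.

PW ≈ 33.9 mm

Precipitable water is the column-integrated vapour mass per unit area: PW = (1/g) Σ q̄ Δp, with q in kg/kg and Δp in Pa (1 kg/m² of water = 1 mm).
Layer 1020–510 hPa: Δp = 510 hPa = 51000 Pa, q̄ = 0.00619 kg/kg → 0.00619 × 51000 / 9.8 = 32.21 mm
Layer 510–400 hPa: Δp = 110 hPa = 11000 Pa, q̄ = 0.00147 kg/kg → 0.00147 × 11000 / 9.8 = 1.65 mm
PW = 32.21 + 1.65 = 33.86 ≈ 33.9 mm.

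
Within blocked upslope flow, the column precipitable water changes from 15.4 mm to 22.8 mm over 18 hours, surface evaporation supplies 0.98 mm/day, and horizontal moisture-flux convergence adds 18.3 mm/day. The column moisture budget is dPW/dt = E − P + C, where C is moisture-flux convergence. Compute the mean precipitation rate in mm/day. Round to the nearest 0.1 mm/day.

P ≈ 9.4 mm/day

dPW/dt = (22.8 − 15.4) mm / (18/24 day) = +9.867 mm/day.
P = E + C − dPW/dt = 0.98 + (18.3) − (+9.867) = 9.4 mm/day.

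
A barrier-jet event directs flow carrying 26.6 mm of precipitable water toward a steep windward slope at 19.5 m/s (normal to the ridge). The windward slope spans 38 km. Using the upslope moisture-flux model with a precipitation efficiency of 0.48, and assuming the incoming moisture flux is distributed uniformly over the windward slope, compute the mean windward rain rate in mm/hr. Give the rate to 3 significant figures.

R ≈ 23.6 mm/hr

Incoming column moisture flux per unit ridge length: F = V × PW = 19.5 × 26.6 = 518.7 mm·m/s.
Spread over the 38 km slope with efficiency ε = 0.48: R = ε·F/W = 0.48 × 518.7 / 38000 m = 6.552e-03 mm/s.
R = 6.552e-03 × 3600 = 23.6 mm/hr.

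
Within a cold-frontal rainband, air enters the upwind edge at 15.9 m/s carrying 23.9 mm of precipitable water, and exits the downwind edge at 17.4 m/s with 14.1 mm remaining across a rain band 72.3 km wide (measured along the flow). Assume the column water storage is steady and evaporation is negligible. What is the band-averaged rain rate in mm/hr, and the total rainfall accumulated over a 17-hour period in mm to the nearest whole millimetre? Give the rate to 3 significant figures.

R ≈ 6.71 mm/hr; total ≈ 114 mm

Column moisture flux per unit crosswind length is F = V × PW.
Inflow: F_in = 15.9 × 23.9 = 380.01 mm·m/s
Outflow: F_out = 17.4 × 14.1 = 245.34 mm·m/s
Steady-state rate R = (F_in − F_out)/L = (380.01 − 245.34) / 72300 m = 1.863e-03 mm/s.
R = 1.863e-03 × 3600 = 6.71 mm/hr.
Over 17 h: total = 6.71 × 17 = 114.07 ≈ 114 mm.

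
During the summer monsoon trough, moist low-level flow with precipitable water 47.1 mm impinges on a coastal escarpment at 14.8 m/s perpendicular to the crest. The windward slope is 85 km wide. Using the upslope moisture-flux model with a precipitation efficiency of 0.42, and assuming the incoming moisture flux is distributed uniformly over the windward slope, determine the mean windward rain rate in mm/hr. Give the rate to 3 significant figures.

R ≈ 12.4 mm/hr

Incoming column moisture flux per unit ridge length: F = V × PW = 14.8 × 47.1 = 697.08 mm·m/s.
Spread over the 85 km slope with efficiency ε = 0.42: R = ε·F/W = 0.42 × 697.08 / 85000 m = 3.444e-03 mm/s.
R = 3.444e-03 × 3600 = 12.4 mm/hr.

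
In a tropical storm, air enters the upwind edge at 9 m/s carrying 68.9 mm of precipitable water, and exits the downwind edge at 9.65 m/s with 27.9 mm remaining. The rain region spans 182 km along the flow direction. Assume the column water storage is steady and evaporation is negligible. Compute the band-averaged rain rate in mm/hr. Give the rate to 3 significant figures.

Column moisture flux per unit crosswind length is F = V × PW.
Inflow: F_in = 9 × 68.9 = 620.1 mm·m/s
Outflow: F_out = 9.65 × 27.9 = 269.235 mm·m/s
Steady-state rate R = (F_in − F_out)/L = (620.1 − 269.235) / 182000 m = 1.928e-03 mm/s.
R = 1.928e-03 × 3600 = 6.94 mm/hr.

R ≈ 6.94 mm/hr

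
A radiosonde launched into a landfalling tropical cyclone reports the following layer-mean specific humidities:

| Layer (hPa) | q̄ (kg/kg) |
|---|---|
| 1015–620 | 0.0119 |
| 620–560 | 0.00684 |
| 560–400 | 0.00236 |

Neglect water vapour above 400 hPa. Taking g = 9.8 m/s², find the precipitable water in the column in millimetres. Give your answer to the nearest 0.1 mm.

Precipitable water is the column-integrated vapour mass per unit area: PW = (1/g) Σ q̄ Δp, with q in kg/kg and Δp in Pa (1 kg/m² of water = 1 mm).
Layer 1015–620 hPa: Δp = 395 hPa = 39500 Pa, q̄ = 0.0119 kg/kg → 0.0119 × 39500 / 9.8 = 47.96 mm
Layer 620–560 hPa: Δp = 60 hPa = 6000 Pa, q̄ = 0.00684 kg/kg → 0.00684 × 6000 / 9.8 = 4.19 mm
Layer 560–400 hPa: Δp = 160 hPa = 16000 Pa, q̄ = 0.00236 kg/kg → 0.00236 × 16000 / 9.8 = 3.85 mm
PW = 47.96 + 4.19 + 3.85 = 56.00 ≈ 56.0 mm.

PW ≈ 56.0 mm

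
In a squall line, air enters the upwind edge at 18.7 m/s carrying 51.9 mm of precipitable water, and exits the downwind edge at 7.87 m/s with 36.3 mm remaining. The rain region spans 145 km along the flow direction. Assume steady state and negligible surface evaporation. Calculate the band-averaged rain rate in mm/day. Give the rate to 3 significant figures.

Column moisture flux per unit crosswind length is F = V × PW.
Inflow: F_in = 18.7 × 51.9 = 970.53 mm·m/s
Outflow: F_out = 7.87 × 36.3 = 285.681 mm·m/s
Steady-state rate R = (F_in − F_out)/L = (970.53 − 285.681) / 145000 m = 4.723e-03 mm/s.
R = 4.723e-03 × 3600 × 24 = 408 mm/day.

R ≈ 408 mm/day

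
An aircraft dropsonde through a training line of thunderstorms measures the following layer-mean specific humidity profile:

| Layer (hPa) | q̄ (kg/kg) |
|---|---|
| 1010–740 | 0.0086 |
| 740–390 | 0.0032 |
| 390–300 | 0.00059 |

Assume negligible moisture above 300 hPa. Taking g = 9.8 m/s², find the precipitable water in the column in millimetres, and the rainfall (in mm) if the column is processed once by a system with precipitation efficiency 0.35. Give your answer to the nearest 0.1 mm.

PW ≈ 35.7 mm; rainfall ≈ 12.5 mm

Precipitable water is the column-integrated vapour mass per unit area: PW = (1/g) Σ q̄ Δp, with q in kg/kg and Δp in Pa (1 kg/m² of water = 1 mm).
Layer 1010–740 hPa: Δp = 270 hPa = 27000 Pa, q̄ = 0.0086 kg/kg → 0.0086 × 27000 / 9.8 = 23.69 mm
Layer 740–390 hPa: Δp = 350 hPa = 35000 Pa, q̄ = 0.0032 kg/kg → 0.0032 × 35000 / 9.8 = 11.43 mm
Layer 390–300 hPa: Δp = 90 hPa = 9000 Pa, q̄ = 0.00059 kg/kg → 0.00059 × 9000 / 9.8 = 0.54 mm
PW = 23.69 + 11.43 + 0.54 = 35.66 ≈ 35.7 mm.
Rainfall = ε × PW = 0.35 × 35.7 = 12.5 mm.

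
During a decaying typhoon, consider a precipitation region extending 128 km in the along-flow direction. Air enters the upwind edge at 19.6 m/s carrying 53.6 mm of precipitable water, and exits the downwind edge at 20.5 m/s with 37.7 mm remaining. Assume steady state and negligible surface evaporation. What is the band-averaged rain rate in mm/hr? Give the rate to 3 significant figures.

Column moisture flux per unit crosswind length is F = V × PW.
Inflow: F_in = 19.6 × 53.6 = 1050.56 mm·m/s
Outflow: F_out = 20.5 × 37.7 = 772.85 mm·m/s
Steady-state rate R = (F_in − F_out)/L = (1050.56 − 772.85) / 128000 m = 2.170e-03 mm/s.
R = 2.170e-03 × 3600 = 7.81 mm/hr.

R ≈ 7.81 mm/hr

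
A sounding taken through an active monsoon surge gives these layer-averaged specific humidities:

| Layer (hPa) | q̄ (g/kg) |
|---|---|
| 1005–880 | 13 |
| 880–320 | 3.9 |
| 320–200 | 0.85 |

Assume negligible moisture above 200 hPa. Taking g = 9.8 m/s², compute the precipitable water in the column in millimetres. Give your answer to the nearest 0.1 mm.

PW ≈ 39.9 mm

Precipitable water is the column-integrated vapour mass per unit area: PW = (1/g) Σ q̄ Δp, with q in kg/kg and Δp in Pa (1 kg/m² of water = 1 mm).
Layer 1005–880 hPa: Δp = 125 hPa = 12500 Pa, q̄ = 0.013 kg/kg → 0.013 × 12500 / 9.8 = 16.58 mm
Layer 880–320 hPa: Δp = 560 hPa = 56000 Pa, q̄ = 0.0039 kg/kg → 0.0039 × 56000 / 9.8 = 22.29 mm
Layer 320–200 hPa: Δp = 120 hPa = 12000 Pa, q̄ = 0.00085 kg/kg → 0.00085 × 12000 / 9.8 = 1.04 mm
PW = 16.58 + 22.29 + 1.04 = 39.91 ≈ 39.9 mm.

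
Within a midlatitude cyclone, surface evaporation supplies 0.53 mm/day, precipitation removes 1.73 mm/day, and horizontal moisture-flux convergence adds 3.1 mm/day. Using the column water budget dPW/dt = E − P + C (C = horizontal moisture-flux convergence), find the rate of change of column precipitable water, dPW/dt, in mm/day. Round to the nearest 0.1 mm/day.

dPW/dt = E − P + C = 0.53 − 1.73 + (3.1) = 1.9 mm/day.

dPW/dt ≈ 1.9 mm/day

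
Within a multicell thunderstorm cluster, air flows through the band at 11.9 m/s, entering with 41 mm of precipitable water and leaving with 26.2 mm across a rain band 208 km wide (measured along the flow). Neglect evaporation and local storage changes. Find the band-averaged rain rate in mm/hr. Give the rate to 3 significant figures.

Column moisture flux per unit crosswind length is F = V × PW.
Inflow: F_in = 11.9 × 41 = 487.9 mm·m/s
Outflow: F_out = 11.9 × 26.2 = 311.78 mm·m/s
Steady-state rate R = (F_in − F_out)/L = (487.9 − 311.78) / 208000 m = 8.467e-04 mm/s.
R = 8.467e-04 × 3600 = 3.05 mm/hr.

R ≈ 3.05 mm/hr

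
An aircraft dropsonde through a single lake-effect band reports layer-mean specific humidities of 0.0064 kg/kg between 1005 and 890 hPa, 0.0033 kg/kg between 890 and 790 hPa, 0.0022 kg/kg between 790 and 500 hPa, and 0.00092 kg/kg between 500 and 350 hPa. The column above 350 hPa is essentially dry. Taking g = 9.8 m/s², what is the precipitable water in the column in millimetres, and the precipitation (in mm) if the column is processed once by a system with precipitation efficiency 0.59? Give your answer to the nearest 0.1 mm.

PW ≈ 18.8 mm; precipitation ≈ 11.1 mm

Precipitable water is the column-integrated vapour mass per unit area: PW = (1/g) Σ q̄ Δp, with q in kg/kg and Δp in Pa (1 kg/m² of water = 1 mm).
Layer 1005–890 hPa: Δp = 115 hPa = 11500 Pa, q̄ = 0.0064 kg/kg → 0.0064 × 11500 / 9.8 = 7.51 mm
Layer 890–790 hPa: Δp = 100 hPa = 10000 Pa, q̄ = 0.0033 kg/kg → 0.0033 × 10000 / 9.8 = 3.37 mm
Layer 790–500 hPa: Δp = 290 hPa = 29000 Pa, q̄ = 0.0022 kg/kg → 0.0022 × 29000 / 9.8 = 6.51 mm
Layer 500–350 hPa: Δp = 150 hPa = 15000 Pa, q̄ = 0.00092 kg/kg → 0.00092 × 15000 / 9.8 = 1.41 mm
PW = 7.51 + 3.37 + 6.51 + 1.41 = 18.80 ≈ 18.8 mm.
Precipitation = ε × PW = 0.59 × 18.8 = 11.1 mm.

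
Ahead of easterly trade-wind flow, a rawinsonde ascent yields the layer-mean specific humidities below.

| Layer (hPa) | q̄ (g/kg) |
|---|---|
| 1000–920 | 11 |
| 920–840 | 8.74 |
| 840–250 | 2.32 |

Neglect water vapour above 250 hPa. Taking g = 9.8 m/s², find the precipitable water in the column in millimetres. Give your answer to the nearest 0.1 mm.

PW ≈ 30.1 mm

Precipitable water is the column-integrated vapour mass per unit area: PW = (1/g) Σ q̄ Δp, with q in kg/kg and Δp in Pa (1 kg/m² of water = 1 mm).
Layer 1000–920 hPa: Δp = 80 hPa = 8000 Pa, q̄ = 0.011 kg/kg → 0.011 × 8000 / 9.8 = 8.98 mm
Layer 920–840 hPa: Δp = 80 hPa = 8000 Pa, q̄ = 0.00874 kg/kg → 0.00874 × 8000 / 9.8 = 7.13 mm
Layer 840–250 hPa: Δp = 590 hPa = 59000 Pa, q̄ = 0.00232 kg/kg → 0.00232 × 59000 / 9.8 = 13.97 mm
PW = 8.98 + 7.13 + 13.97 = 30.08 ≈ 30.1 mm.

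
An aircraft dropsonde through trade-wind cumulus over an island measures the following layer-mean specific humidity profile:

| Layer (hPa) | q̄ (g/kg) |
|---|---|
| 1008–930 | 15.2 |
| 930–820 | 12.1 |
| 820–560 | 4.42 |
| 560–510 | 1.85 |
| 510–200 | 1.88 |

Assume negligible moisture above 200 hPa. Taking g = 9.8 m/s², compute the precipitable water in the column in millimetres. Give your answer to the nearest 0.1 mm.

PW ≈ 44.3 mm

Precipitable water is the column-integrated vapour mass per unit area: PW = (1/g) Σ q̄ Δp, with q in kg/kg and Δp in Pa (1 kg/m² of water = 1 mm).
Layer 1008–930 hPa: Δp = 78 hPa = 7800 Pa, q̄ = 0.0152 kg/kg → 0.0152 × 7800 / 9.8 = 12.10 mm
Layer 930–820 hPa: Δp = 110 hPa = 11000 Pa, q̄ = 0.0121 kg/kg → 0.0121 × 11000 / 9.8 = 13.58 mm
Layer 820–560 hPa: Δp = 260 hPa = 26000 Pa, q̄ = 0.00442 kg/kg → 0.00442 × 26000 / 9.8 = 11.73 mm
Layer 560–510 hPa: Δp = 50 hPa = 5000 Pa, q̄ = 0.00185 kg/kg → 0.00185 × 5000 / 9.8 = 0.94 mm
Layer 510–200 hPa: Δp = 310 hPa = 31000 Pa, q̄ = 0.00188 kg/kg → 0.00188 × 31000 / 9.8 = 5.95 mm
PW = 12.10 + 13.58 + 11.73 + 0.94 + 5.95 = 44.30 ≈ 44.3 mm.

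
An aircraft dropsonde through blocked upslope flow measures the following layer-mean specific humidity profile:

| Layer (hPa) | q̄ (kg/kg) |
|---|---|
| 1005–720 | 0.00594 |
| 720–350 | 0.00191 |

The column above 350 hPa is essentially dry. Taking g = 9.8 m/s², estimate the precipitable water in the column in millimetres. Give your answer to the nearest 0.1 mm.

PW ≈ 24.5 mm

Precipitable water is the column-integrated vapour mass per unit area: PW = (1/g) Σ q̄ Δp, with q in kg/kg and Δp in Pa (1 kg/m² of water = 1 mm).
Layer 1005–720 hPa: Δp = 285 hPa = 28500 Pa, q̄ = 0.00594 kg/kg → 0.00594 × 28500 / 9.8 = 17.27 mm
Layer 720–350 hPa: Δp = 370 hPa = 37000 Pa, q̄ = 0.00191 kg/kg → 0.00191 × 37000 / 9.8 = 7.21 mm
PW = 17.27 + 7.21 = 24.48 ≈ 24.5 mm.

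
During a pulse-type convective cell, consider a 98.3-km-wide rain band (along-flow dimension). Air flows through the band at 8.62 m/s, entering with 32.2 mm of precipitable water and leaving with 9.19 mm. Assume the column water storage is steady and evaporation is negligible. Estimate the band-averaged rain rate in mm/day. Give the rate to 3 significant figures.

R ≈ 174 mm/day

Column moisture flux per unit crosswind length is F = V × PW.
Inflow: F_in = 8.62 × 32.2 = 277.564 mm·m/s
Outflow: F_out = 8.62 × 9.19 = 79.2178 mm·m/s
Steady-state rate R = (F_in − F_out)/L = (277.564 − 79.2178) / 98300 m = 2.018e-03 mm/s.
R = 2.018e-03 × 3600 × 24 = 174 mm/day.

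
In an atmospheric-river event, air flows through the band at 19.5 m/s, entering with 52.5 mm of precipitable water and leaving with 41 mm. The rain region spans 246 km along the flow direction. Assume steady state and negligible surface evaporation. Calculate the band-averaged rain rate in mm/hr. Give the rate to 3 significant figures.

R ≈ 3.28 mm/hr

Column moisture flux per unit crosswind length is F = V × PW.
Inflow: F_in = 19.5 × 52.5 = 1023.75 mm·m/s
Outflow: F_out = 19.5 × 41 = 799.5 mm·m/s
Steady-state rate R = (F_in − F_out)/L = (1023.75 − 799.5) / 246000 m = 9.116e-04 mm/s.
R = 9.116e-04 × 3600 = 3.28 mm/hr.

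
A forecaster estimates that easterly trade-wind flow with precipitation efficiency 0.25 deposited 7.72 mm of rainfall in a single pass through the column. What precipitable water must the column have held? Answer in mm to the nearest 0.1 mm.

PW ≈ 30.9 mm

PW = rainfall / ε = 7.72 / 0.25 = 30.9 mm.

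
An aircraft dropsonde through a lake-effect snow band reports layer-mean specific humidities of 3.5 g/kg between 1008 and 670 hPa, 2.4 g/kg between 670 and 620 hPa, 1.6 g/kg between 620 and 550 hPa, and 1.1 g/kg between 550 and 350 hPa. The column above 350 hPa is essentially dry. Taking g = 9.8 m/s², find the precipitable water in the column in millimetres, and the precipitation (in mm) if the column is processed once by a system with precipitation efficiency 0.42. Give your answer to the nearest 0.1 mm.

Precipitable water is the column-integrated vapour mass per unit area: PW = (1/g) Σ q̄ Δp, with q in kg/kg and Δp in Pa (1 kg/m² of water = 1 mm).
Layer 1008–670 hPa: Δp = 338 hPa = 33800 Pa, q̄ = 0.0035 kg/kg → 0.0035 × 33800 / 9.8 = 12.07 mm
Layer 670–620 hPa: Δp = 50 hPa = 5000 Pa, q̄ = 0.0024 kg/kg → 0.0024 × 5000 / 9.8 = 1.22 mm
Layer 620–550 hPa: Δp = 70 hPa = 7000 Pa, q̄ = 0.0016 kg/kg → 0.0016 × 7000 / 9.8 = 1.14 mm
Layer 550–350 hPa: Δp = 200 hPa = 20000 Pa, q̄ = 0.0011 kg/kg → 0.0011 × 20000 / 9.8 = 2.24 mm
PW = 12.07 + 1.22 + 1.14 + 2.24 = 16.67 ≈ 16.7 mm.
Precipitation = ε × PW = 0.42 × 16.7 = 7.0 mm.

PW ≈ 16.7 mm; precipitation ≈ 7.0 mm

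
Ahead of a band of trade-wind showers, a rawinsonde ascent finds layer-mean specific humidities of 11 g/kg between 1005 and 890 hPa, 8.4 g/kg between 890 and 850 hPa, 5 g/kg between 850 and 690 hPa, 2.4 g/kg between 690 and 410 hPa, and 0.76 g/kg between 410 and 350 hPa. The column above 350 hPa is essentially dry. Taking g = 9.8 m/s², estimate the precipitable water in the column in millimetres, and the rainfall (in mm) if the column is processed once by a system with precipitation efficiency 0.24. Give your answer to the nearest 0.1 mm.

PW ≈ 31.8 mm; rainfall ≈ 7.6 mm

Precipitable water is the column-integrated vapour mass per unit area: PW = (1/g) Σ q̄ Δp, with q in kg/kg and Δp in Pa (1 kg/m² of water = 1 mm).
Layer 1005–890 hPa: Δp = 115 hPa = 11500 Pa, q̄ = 0.011 kg/kg → 0.011 × 11500 / 9.8 = 12.91 mm
Layer 890–850 hPa: Δp = 40 hPa = 4000 Pa, q̄ = 0.0084 kg/kg → 0.0084 × 4000 / 9.8 = 3.43 mm
Layer 850–690 hPa: Δp = 160 hPa = 16000 Pa, q̄ = 0.005 kg/kg → 0.005 × 16000 / 9.8 = 8.16 mm
Layer 690–410 hPa: Δp = 280 hPa = 28000 Pa, q̄ = 0.0024 kg/kg → 0.0024 × 28000 / 9.8 = 6.86 mm
Layer 410–350 hPa: Δp = 60 hPa = 6000 Pa, q̄ = 0.00076 kg/kg → 0.00076 × 6000 / 9.8 = 0.47 mm
PW = 12.91 + 3.43 + 8.16 + 6.86 + 0.47 = 31.83 ≈ 31.8 mm.
Rainfall = ε × PW = 0.24 × 31.8 = 7.6 mm.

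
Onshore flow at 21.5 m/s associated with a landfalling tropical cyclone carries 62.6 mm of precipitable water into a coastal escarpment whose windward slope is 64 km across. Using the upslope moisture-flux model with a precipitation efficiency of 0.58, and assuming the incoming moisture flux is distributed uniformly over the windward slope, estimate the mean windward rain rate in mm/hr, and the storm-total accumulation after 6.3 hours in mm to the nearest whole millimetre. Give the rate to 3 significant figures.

R ≈ 43.9 mm/hr; total ≈ 277 mm

Incoming column moisture flux per unit ridge length: F = V × PW = 21.5 × 62.6 = 1345.9 mm·m/s.
Spread over the 64 km slope with efficiency ε = 0.58: R = ε·F/W = 0.58 × 1345.9 / 64000 m = 1.220e-02 mm/s.
R = 1.220e-02 × 3600 = 43.9 mm/hr.
Over 6.3 h: total = 43.9 × 6.3 = 276.57 ≈ 277 mm.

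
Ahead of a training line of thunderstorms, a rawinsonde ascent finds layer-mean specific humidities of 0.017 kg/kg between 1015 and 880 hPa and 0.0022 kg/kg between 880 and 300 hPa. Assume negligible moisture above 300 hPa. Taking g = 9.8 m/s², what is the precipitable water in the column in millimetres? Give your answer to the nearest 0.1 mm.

Precipitable water is the column-integrated vapour mass per unit area: PW = (1/g) Σ q̄ Δp, with q in kg/kg and Δp in Pa (1 kg/m² of water = 1 mm).
Layer 1015–880 hPa: Δp = 135 hPa = 13500 Pa, q̄ = 0.017 kg/kg → 0.017 × 13500 / 9.8 = 23.42 mm
Layer 880–300 hPa: Δp = 580 hPa = 58000 Pa, q̄ = 0.0022 kg/kg → 0.0022 × 58000 / 9.8 = 13.02 mm
PW = 23.42 + 13.02 = 36.44 ≈ 36.4 mm.

PW ≈ 36.4 mm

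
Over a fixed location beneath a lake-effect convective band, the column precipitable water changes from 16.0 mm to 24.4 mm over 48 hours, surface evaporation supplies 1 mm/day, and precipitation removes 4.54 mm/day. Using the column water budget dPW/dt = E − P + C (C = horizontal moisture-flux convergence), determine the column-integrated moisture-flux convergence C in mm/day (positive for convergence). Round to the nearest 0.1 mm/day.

C ≈ 7.7 mm/day

dPW/dt = (24.4 − 16.0) mm / (48/24 day) = +4.200 mm/day.
C = dPW/dt − E + P = (+4.200) − 1 + 4.54 = 7.7 mm/day.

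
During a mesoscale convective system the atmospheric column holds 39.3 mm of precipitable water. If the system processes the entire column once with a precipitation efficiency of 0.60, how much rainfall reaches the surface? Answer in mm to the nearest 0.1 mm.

Rainfall = ε × PW = 0.60 × 39.3 = 23.6 mm.

rainfall ≈ 23.6 mm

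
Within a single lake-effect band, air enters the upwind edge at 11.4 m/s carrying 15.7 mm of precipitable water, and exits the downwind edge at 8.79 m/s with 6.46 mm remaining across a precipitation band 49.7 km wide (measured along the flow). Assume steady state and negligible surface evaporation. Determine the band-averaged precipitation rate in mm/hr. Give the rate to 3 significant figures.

R ≈ 8.85 mm/hr

Column moisture flux per unit crosswind length is F = V × PW.
Inflow: F_in = 11.4 × 15.7 = 178.98 mm·m/s
Outflow: F_out = 8.79 × 6.46 = 56.7834 mm·m/s
Steady-state rate R = (F_in − F_out)/L = (178.98 − 56.7834) / 49700 m = 2.459e-03 mm/s.
R = 2.459e-03 × 3600 = 8.85 mm/hr.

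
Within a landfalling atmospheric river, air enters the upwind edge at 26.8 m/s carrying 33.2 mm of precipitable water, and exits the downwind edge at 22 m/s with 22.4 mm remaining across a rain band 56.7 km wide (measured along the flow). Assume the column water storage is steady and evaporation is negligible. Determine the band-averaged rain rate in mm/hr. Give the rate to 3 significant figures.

Column moisture flux per unit crosswind length is F = V × PW.
Inflow: F_in = 26.8 × 33.2 = 889.76 mm·m/s
Outflow: F_out = 22 × 22.4 = 492.8 mm·m/s
Steady-state rate R = (F_in − F_out)/L = (889.76 − 492.8) / 56700 m = 7.001e-03 mm/s.
R = 7.001e-03 × 3600 = 25.2 mm/hr.

R ≈ 25.2 mm/hr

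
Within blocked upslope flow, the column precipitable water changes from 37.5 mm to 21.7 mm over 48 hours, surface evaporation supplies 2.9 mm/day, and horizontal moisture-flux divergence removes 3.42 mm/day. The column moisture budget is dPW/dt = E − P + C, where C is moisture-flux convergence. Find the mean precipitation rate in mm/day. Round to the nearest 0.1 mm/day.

P ≈ 7.4 mm/day

dPW/dt = (21.7 − 37.5) mm / (48/24 day) = -7.900 mm/day.
P = E + C − dPW/dt = 2.9 + (-3.42) − (-7.900) = 7.4 mm/day.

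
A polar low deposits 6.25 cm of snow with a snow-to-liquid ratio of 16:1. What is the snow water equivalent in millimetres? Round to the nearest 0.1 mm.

SWE = snow depth / ratio = 6.25 cm / 16 = 0.391 cm = 3.9 mm.

SWE ≈ 3.9 mm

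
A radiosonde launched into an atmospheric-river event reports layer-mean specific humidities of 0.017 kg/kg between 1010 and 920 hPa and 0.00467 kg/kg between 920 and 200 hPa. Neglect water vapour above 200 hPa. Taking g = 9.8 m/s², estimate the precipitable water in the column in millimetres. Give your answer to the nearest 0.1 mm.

Precipitable water is the column-integrated vapour mass per unit area: PW = (1/g) Σ q̄ Δp, with q in kg/kg and Δp in Pa (1 kg/m² of water = 1 mm).
Layer 1010–920 hPa: Δp = 90 hPa = 9000 Pa, q̄ = 0.017 kg/kg → 0.017 × 9000 / 9.8 = 15.61 mm
Layer 920–200 hPa: Δp = 720 hPa = 72000 Pa, q̄ = 0.00467 kg/kg → 0.00467 × 72000 / 9.8 = 34.31 mm
PW = 15.61 + 34.31 = 49.92 ≈ 49.9 mm.

PW ≈ 49.9 mm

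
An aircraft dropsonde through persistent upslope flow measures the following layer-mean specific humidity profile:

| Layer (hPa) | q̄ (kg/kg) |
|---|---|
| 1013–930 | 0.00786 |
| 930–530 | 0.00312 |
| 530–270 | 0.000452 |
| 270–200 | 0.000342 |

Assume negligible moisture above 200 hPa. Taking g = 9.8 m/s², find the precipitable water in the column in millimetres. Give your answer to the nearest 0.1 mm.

Precipitable water is the column-integrated vapour mass per unit area: PW = (1/g) Σ q̄ Δp, with q in kg/kg and Δp in Pa (1 kg/m² of water = 1 mm).
Layer 1013–930 hPa: Δp = 83 hPa = 8300 Pa, q̄ = 0.00786 kg/kg → 0.00786 × 8300 / 9.8 = 6.66 mm
Layer 930–530 hPa: Δp = 400 hPa = 40000 Pa, q̄ = 0.00312 kg/kg → 0.00312 × 40000 / 9.8 = 12.73 mm
Layer 530–270 hPa: Δp = 260 hPa = 26000 Pa, q̄ = 0.000452 kg/kg → 0.000452 × 26000 / 9.8 = 1.20 mm
Layer 270–200 hPa: Δp = 70 hPa = 7000 Pa, q̄ = 0.000342 kg/kg → 0.000342 × 7000 / 9.8 = 0.24 mm
PW = 6.66 + 12.73 + 1.20 + 0.24 = 20.83 ≈ 20.8 mm.

PW ≈ 20.8 mm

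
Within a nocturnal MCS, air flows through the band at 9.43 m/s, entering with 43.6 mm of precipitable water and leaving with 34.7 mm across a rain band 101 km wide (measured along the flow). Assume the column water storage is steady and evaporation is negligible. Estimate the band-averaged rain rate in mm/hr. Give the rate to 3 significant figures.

Column moisture flux per unit crosswind length is F = V × PW.
Inflow: F_in = 9.43 × 43.6 = 411.148 mm·m/s
Outflow: F_out = 9.43 × 34.7 = 327.221 mm·m/s
Steady-state rate R = (F_in − F_out)/L = (411.148 − 327.221) / 101000 m = 8.310e-04 mm/s.
R = 8.310e-04 × 3600 = 2.99 mm/hr.

R ≈ 2.99 mm/hr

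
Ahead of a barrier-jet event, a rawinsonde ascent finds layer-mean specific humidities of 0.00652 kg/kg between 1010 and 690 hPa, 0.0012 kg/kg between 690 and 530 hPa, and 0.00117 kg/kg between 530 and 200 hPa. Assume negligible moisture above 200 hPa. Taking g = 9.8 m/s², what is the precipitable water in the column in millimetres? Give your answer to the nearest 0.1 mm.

PW ≈ 27.2 mm

Precipitable water is the column-integrated vapour mass per unit area: PW = (1/g) Σ q̄ Δp, with q in kg/kg and Δp in Pa (1 kg/m² of water = 1 mm).
Layer 1010–690 hPa: Δp = 320 hPa = 32000 Pa, q̄ = 0.00652 kg/kg → 0.00652 × 32000 / 9.8 = 21.29 mm
Layer 690–530 hPa: Δp = 160 hPa = 16000 Pa, q̄ = 0.0012 kg/kg → 0.0012 × 16000 / 9.8 = 1.96 mm
Layer 530–200 hPa: Δp = 330 hPa = 33000 Pa, q̄ = 0.00117 kg/kg → 0.00117 × 33000 / 9.8 = 3.94 mm
PW = 21.29 + 1.96 + 3.94 = 27.19 ≈ 27.2 mm.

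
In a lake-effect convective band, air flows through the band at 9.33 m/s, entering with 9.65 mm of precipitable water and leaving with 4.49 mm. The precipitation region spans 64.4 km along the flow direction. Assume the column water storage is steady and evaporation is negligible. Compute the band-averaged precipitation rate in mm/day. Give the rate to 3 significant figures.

Column moisture flux per unit crosswind length is F = V × PW.
Inflow: F_in = 9.33 × 9.65 = 90.0345 mm·m/s
Outflow: F_out = 9.33 × 4.49 = 41.8917 mm·m/s
Steady-state rate R = (F_in − F_out)/L = (90.0345 − 41.8917) / 64400 m = 7.476e-04 mm/s.
R = 7.476e-04 × 3600 × 24 = 64.6 mm/day.

R ≈ 64.6 mm/day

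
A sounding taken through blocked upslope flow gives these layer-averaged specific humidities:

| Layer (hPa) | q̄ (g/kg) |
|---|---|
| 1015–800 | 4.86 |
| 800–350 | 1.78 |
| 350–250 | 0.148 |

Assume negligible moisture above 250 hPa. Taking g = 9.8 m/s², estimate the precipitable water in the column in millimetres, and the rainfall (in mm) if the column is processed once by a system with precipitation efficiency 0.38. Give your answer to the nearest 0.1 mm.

Precipitable water is the column-integrated vapour mass per unit area: PW = (1/g) Σ q̄ Δp, with q in kg/kg and Δp in Pa (1 kg/m² of water = 1 mm).
Layer 1015–800 hPa: Δp = 215 hPa = 21500 Pa, q̄ = 0.00486 kg/kg → 0.00486 × 21500 / 9.8 = 10.66 mm
Layer 800–350 hPa: Δp = 450 hPa = 45000 Pa, q̄ = 0.00178 kg/kg → 0.00178 × 45000 / 9.8 = 8.17 mm
Layer 350–250 hPa: Δp = 100 hPa = 10000 Pa, q̄ = 0.000148 kg/kg → 0.000148 × 10000 / 9.8 = 0.15 mm
PW = 10.66 + 8.17 + 0.15 = 18.98 ≈ 19.0 mm.
Rainfall = ε × PW = 0.38 × 19.0 = 7.2 mm.

PW ≈ 19.0 mm; rainfall ≈ 7.2 mm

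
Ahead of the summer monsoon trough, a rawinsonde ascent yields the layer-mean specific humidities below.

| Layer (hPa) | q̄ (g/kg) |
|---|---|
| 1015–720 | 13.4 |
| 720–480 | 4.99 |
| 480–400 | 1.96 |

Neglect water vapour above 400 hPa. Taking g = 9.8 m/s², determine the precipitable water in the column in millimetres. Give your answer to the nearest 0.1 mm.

PW ≈ 54.2 mm

Precipitable water is the column-integrated vapour mass per unit area: PW = (1/g) Σ q̄ Δp, with q in kg/kg and Δp in Pa (1 kg/m² of water = 1 mm).
Layer 1015–720 hPa: Δp = 295 hPa = 29500 Pa, q̄ = 0.0134 kg/kg → 0.0134 × 29500 / 9.8 = 40.34 mm
Layer 720–480 hPa: Δp = 240 hPa = 24000 Pa, q̄ = 0.00499 kg/kg → 0.00499 × 24000 / 9.8 = 12.22 mm
Layer 480–400 hPa: Δp = 80 hPa = 8000 Pa, q̄ = 0.00196 kg/kg → 0.00196 × 8000 / 9.8 = 1.60 mm
PW = 40.34 + 12.22 + 1.60 = 54.16 ≈ 54.2 mm.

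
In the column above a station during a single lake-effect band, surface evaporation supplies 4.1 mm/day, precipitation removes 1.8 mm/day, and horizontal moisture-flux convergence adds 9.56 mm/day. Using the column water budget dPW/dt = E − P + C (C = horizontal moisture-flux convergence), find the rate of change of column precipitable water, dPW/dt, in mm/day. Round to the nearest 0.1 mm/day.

dPW/dt = E − P + C = 4.1 − 1.8 + (9.56) = 11.9 mm/day.

dPW/dt ≈ 11.9 mm/day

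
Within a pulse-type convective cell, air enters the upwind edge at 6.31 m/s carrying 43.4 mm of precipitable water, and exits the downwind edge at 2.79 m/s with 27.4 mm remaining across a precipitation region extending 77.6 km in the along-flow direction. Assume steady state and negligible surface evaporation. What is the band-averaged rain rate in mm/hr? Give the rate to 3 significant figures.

R ≈ 9.16 mm/hr

Column moisture flux per unit crosswind length is F = V × PW.
Inflow: F_in = 6.31 × 43.4 = 273.854 mm·m/s
Outflow: F_out = 2.79 × 27.4 = 76.446 mm·m/s
Steady-state rate R = (F_in − F_out)/L = (273.854 − 76.446) / 77600 m = 2.544e-03 mm/s.
R = 2.544e-03 × 3600 = 9.16 mm/hr.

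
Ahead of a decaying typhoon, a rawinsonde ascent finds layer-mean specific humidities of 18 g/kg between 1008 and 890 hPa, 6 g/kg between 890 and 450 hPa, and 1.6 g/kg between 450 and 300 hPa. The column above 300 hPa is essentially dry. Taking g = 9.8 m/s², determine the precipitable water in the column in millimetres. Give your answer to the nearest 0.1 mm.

Precipitable water is the column-integrated vapour mass per unit area: PW = (1/g) Σ q̄ Δp, with q in kg/kg and Δp in Pa (1 kg/m² of water = 1 mm).
Layer 1008–890 hPa: Δp = 118 hPa = 11800 Pa, q̄ = 0.018 kg/kg → 0.018 × 11800 / 9.8 = 21.67 mm
Layer 890–450 hPa: Δp = 440 hPa = 44000 Pa, q̄ = 0.006 kg/kg → 0.006 × 44000 / 9.8 = 26.94 mm
Layer 450–300 hPa: Δp = 150 hPa = 15000 Pa, q̄ = 0.0016 kg/kg → 0.0016 × 15000 / 9.8 = 2.45 mm
PW = 21.67 + 26.94 + 2.45 = 51.06 ≈ 51.1 mm.

PW ≈ 51.1 mm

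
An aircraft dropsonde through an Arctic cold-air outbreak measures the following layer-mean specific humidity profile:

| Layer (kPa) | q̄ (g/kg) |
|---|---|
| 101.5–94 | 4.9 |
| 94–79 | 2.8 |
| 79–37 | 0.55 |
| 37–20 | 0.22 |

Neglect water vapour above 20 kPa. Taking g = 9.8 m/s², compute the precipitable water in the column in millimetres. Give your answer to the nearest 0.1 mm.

PW ≈ 10.8 mm

Precipitable water is the column-integrated vapour mass per unit area: PW = (1/g) Σ q̄ Δp, with q in kg/kg and Δp in Pa (1 kg/m² of water = 1 mm).
Layer 101.5–94 kPa: Δp = 75 hPa = 7500 Pa, q̄ = 0.0049 kg/kg → 0.0049 × 7500 / 9.8 = 3.75 mm
Layer 94–79 kPa: Δp = 150 hPa = 15000 Pa, q̄ = 0.0028 kg/kg → 0.0028 × 15000 / 9.8 = 4.29 mm
Layer 79–37 kPa: Δp = 420 hPa = 42000 Pa, q̄ = 0.00055 kg/kg → 0.00055 × 42000 / 9.8 = 2.36 mm
Layer 37–20 kPa: Δp = 170 hPa = 17000 Pa, q̄ = 0.00022 kg/kg → 0.00022 × 17000 / 9.8 = 0.38 mm
PW = 3.75 + 4.29 + 2.36 + 0.38 = 10.78 ≈ 10.8 mm.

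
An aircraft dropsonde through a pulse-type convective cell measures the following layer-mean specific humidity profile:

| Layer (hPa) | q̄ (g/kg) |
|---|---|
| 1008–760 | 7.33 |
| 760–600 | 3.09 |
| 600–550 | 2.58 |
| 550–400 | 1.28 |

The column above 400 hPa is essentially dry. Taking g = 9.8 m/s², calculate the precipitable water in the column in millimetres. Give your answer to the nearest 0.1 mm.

Precipitable water is the column-integrated vapour mass per unit area: PW = (1/g) Σ q̄ Δp, with q in kg/kg and Δp in Pa (1 kg/m² of water = 1 mm).
Layer 1008–760 hPa: Δp = 248 hPa = 24800 Pa, q̄ = 0.00733 kg/kg → 0.00733 × 24800 / 9.8 = 18.55 mm
Layer 760–600 hPa: Δp = 160 hPa = 16000 Pa, q̄ = 0.00309 kg/kg → 0.00309 × 16000 / 9.8 = 5.04 mm
Layer 600–550 hPa: Δp = 50 hPa = 5000 Pa, q̄ = 0.00258 kg/kg → 0.00258 × 5000 / 9.8 = 1.32 mm
Layer 550–400 hPa: Δp = 150 hPa = 15000 Pa, q̄ = 0.00128 kg/kg → 0.00128 × 15000 / 9.8 = 1.96 mm
PW = 18.55 + 5.04 + 1.32 + 1.96 = 26.87 ≈ 26.9 mm.

PW ≈ 26.9 mm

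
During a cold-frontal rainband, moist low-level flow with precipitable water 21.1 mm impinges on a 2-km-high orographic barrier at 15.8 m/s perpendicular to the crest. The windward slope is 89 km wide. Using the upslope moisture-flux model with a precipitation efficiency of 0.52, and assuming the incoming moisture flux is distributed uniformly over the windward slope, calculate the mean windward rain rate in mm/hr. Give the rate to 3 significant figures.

R ≈ 7.01 mm/hr

Incoming column moisture flux per unit ridge length: F = V × PW = 15.8 × 21.1 = 333.38 mm·m/s.
Spread over the 89 km slope with efficiency ε = 0.52: R = ε·F/W = 0.52 × 333.38 / 89000 m = 1.948e-03 mm/s.
R = 1.948e-03 × 3600 = 7.01 mm/hr.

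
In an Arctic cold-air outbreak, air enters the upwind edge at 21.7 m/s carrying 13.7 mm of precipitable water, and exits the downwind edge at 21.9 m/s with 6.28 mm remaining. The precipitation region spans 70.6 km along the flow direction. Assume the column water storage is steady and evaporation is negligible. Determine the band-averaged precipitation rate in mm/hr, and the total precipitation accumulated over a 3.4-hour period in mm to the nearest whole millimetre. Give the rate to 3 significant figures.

R ≈ 8.15 mm/hr; total ≈ 28 mm

Column moisture flux per unit crosswind length is F = V × PW.
Inflow: F_in = 21.7 × 13.7 = 297.29 mm·m/s
Outflow: F_out = 21.9 × 6.28 = 137.532 mm·m/s
Steady-state rate R = (F_in − F_out)/L = (297.29 − 137.532) / 70600 m = 2.263e-03 mm/s.
R = 2.263e-03 × 3600 = 8.15 mm/hr.
Over 3.4 h: total = 8.15 × 3.4 = 27.71 ≈ 28 mm.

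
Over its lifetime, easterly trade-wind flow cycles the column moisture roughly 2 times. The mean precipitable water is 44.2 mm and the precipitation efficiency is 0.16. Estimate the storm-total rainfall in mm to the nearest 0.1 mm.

rainfall ≈ 14.1 mm

Each cycle deposits ε × PW = 0.16 × 44.2 = 7.072 mm.
Over 2 cycles: 2 × 7.072 = 14.1 mm.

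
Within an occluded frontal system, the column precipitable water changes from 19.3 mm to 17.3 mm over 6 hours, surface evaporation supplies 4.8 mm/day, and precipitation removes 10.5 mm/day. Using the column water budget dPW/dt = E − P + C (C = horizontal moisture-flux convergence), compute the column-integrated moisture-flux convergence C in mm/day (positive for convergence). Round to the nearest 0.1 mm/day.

C ≈ -2.3 mm/day

dPW/dt = (17.3 − 19.3) mm / (6/24 day) = -8.000 mm/day.
C = dPW/dt − E + P = (-8.000) − 4.8 + 10.5 = -2.3 mm/day.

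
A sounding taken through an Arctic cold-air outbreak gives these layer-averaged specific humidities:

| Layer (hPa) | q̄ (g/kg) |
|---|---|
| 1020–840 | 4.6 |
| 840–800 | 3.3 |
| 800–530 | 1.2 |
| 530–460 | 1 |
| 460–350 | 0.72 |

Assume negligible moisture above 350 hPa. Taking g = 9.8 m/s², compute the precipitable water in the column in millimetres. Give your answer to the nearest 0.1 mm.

Precipitable water is the column-integrated vapour mass per unit area: PW = (1/g) Σ q̄ Δp, with q in kg/kg and Δp in Pa (1 kg/m² of water = 1 mm).
Layer 1020–840 hPa: Δp = 180 hPa = 18000 Pa, q̄ = 0.0046 kg/kg → 0.0046 × 18000 / 9.8 = 8.45 mm
Layer 840–800 hPa: Δp = 40 hPa = 4000 Pa, q̄ = 0.0033 kg/kg → 0.0033 × 4000 / 9.8 = 1.35 mm
Layer 800–530 hPa: Δp = 270 hPa = 27000 Pa, q̄ = 0.0012 kg/kg → 0.0012 × 27000 / 9.8 = 3.31 mm
Layer 530–460 hPa: Δp = 70 hPa = 7000 Pa, q̄ = 0.001 kg/kg → 0.001 × 7000 / 9.8 = 0.71 mm
Layer 460–350 hPa: Δp = 110 hPa = 11000 Pa, q̄ = 0.00072 kg/kg → 0.00072 × 11000 / 9.8 = 0.81 mm
PW = 8.45 + 1.35 + 3.31 + 0.71 + 0.81 = 14.63 ≈ 14.6 mm.

PW ≈ 14.6 mm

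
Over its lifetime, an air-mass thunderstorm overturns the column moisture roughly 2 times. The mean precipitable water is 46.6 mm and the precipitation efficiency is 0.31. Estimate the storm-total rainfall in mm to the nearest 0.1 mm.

Each cycle deposits ε × PW = 0.31 × 46.6 = 14.446 mm.
Over 2 cycles: 2 × 14.446 = 28.9 mm.

rainfall ≈ 28.9 mm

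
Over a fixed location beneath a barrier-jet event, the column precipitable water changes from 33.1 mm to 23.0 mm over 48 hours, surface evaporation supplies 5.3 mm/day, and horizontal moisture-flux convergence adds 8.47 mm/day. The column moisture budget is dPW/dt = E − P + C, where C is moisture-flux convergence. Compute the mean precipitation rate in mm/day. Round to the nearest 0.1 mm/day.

dPW/dt = (23.0 − 33.1) mm / (48/24 day) = -5.050 mm/day.
P = E + C − dPW/dt = 5.3 + (8.47) − (-5.050) = 18.8 mm/day.

P ≈ 18.8 mm/day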